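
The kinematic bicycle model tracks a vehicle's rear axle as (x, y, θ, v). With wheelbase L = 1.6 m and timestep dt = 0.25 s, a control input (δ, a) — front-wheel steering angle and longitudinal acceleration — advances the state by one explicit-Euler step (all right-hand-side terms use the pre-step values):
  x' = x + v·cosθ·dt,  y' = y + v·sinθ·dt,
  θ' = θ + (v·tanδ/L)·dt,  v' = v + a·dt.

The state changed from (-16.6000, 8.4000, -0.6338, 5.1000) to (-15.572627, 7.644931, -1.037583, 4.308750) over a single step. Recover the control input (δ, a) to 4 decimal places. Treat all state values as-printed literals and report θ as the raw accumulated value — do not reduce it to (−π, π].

a = (v'−v)/dt = (-0.791250)/0.25 = -3.1650
Δθ = θ'−θ = -0.403783;  (v·dt/L) = 5.1000·0.25/1.6 = 0.796875
tan δ = Δθ·L/(v·dt) = -0.506708  →  δ = -0.4690

δ = -0.4690, a = -3.1650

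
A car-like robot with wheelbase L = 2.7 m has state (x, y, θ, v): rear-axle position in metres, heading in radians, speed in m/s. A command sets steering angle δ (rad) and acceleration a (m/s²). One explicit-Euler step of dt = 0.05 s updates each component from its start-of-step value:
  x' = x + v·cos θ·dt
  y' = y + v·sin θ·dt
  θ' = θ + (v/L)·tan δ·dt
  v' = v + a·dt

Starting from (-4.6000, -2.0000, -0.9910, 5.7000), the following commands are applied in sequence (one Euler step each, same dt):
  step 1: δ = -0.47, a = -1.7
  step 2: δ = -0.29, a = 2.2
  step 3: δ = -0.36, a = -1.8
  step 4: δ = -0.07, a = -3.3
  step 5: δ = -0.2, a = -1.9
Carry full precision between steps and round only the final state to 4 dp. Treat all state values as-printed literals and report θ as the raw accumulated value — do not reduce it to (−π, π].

after step 1 (δ=-0.47, a=-1.7): (-4.443862, -2.238424, -1.044619, 5.615000)
after step 2 (δ=-0.29, a=2.2): (-4.302860, -2.481197, -1.075648, 5.725000)
after step 3 (δ=-0.36, a=-1.8): (-4.166845, -2.733068, -1.115554, 5.635000)
after step 4 (δ=-0.07, a=-3.3): (-4.042965, -2.986123, -1.122870, 5.470000)
after step 5 (δ=-0.2, a=-1.9): (-3.924513, -3.232642, -1.143404, 5.375000)

(-3.9245, -3.2326, -1.1434, 5.3750)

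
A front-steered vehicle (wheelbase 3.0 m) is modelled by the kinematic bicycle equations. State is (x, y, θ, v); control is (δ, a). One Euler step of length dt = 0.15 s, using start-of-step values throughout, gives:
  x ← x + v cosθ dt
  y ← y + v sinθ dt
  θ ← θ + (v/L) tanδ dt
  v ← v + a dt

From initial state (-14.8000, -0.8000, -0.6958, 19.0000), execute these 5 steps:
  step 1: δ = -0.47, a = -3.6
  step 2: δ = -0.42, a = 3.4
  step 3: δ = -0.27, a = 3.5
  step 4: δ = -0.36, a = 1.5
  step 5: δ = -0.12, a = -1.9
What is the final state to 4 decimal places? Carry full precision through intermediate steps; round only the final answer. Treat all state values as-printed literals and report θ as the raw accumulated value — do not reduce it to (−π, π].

after step 1 (δ=-0.47, a=-3.6): (-12.612508, -2.626849, -1.178368, 18.460000)
after step 2 (δ=-0.42, a=3.4): (-11.553549, -5.185358, -1.590554, 18.970000)
after step 3 (δ=-0.27, a=3.5): (-11.609766, -8.030303, -1.853059, 19.495000)
after step 4 (δ=-0.36, a=1.5): (-12.424256, -10.838833, -2.219958, 19.720000)
after step 5 (δ=-0.12, a=-1.9): (-14.212423, -13.195149, -2.338849, 19.435000)

(-14.2124, -13.1951, -2.3388, 19.4350)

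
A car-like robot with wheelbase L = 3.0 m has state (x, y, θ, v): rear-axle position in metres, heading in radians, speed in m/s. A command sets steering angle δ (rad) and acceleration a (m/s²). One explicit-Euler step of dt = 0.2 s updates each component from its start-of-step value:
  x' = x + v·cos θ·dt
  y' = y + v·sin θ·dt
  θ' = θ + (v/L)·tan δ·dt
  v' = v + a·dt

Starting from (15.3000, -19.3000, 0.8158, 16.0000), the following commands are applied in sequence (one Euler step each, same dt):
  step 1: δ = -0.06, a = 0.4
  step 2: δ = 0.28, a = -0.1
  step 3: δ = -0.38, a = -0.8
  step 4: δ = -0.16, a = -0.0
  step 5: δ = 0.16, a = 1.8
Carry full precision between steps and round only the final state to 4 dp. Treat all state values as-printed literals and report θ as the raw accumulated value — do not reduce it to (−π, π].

after step 1 (δ=-0.06, a=0.4): (17.492915, -16.969523, 0.751723, 16.080000)
after step 2 (δ=0.28, a=-0.1): (19.842246, -14.773321, 1.059981, 16.060000)
after step 3 (δ=-0.38, a=-0.8): (21.412555, -11.971345, 0.632343, 15.900000)
after step 4 (δ=-0.16, a=-0.0): (23.977685, -10.091848, 0.461281, 15.900000)
after step 5 (δ=0.16, a=1.8): (26.825321, -8.676444, 0.632343, 16.260000)

(26.8253, -8.6764, 0.6323, 16.2600)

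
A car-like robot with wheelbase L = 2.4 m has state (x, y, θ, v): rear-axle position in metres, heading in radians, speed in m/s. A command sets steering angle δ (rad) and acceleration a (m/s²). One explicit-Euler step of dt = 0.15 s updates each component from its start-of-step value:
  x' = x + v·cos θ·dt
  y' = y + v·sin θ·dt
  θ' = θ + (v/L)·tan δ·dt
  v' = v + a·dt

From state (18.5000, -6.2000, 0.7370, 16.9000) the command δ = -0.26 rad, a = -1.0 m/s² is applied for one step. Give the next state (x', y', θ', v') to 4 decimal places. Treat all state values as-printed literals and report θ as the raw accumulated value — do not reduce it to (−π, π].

(20.3771, -4.4963, 0.4560, 16.7500)

x' = 18.5000 + 16.9000·cos(0.7370)·0.15 = 20.3771
y' = -6.2000 + 16.9000·sin(0.7370)·0.15 = -4.4963
θ' = 0.7370 + (16.9000/2.4)·tan(-0.26)·0.15 = 0.4560
v' = 16.9000 − 1.0000·0.15 = 16.7500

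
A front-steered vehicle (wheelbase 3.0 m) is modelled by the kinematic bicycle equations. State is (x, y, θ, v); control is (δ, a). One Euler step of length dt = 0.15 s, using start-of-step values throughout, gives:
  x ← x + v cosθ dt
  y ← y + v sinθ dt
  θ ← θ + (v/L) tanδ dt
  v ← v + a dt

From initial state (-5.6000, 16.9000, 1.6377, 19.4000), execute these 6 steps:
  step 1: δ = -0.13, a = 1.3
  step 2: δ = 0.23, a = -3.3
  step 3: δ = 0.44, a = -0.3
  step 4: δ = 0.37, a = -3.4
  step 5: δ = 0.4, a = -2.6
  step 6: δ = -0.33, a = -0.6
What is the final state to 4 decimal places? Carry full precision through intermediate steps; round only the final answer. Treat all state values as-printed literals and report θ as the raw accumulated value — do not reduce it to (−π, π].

after step 1 (δ=-0.13, a=1.3): (-5.794544, 19.803490, 1.510885, 19.595000)
after step 2 (δ=0.23, a=-3.3): (-5.618555, 22.737466, 1.740287, 19.100000)
after step 3 (δ=0.44, a=-0.3): (-6.101823, 25.561413, 2.189882, 19.055000)
after step 4 (δ=0.37, a=-3.4): (-7.760440, 27.889199, 2.559419, 18.545000)
after step 5 (δ=0.4, a=-2.6): (-10.083950, 29.418719, 2.951454, 18.155000)
after step 6 (δ=-0.33, a=-0.6): (-12.758122, 29.933400, 2.640527, 18.065000)

(-12.7581, 29.9334, 2.6405, 18.0650)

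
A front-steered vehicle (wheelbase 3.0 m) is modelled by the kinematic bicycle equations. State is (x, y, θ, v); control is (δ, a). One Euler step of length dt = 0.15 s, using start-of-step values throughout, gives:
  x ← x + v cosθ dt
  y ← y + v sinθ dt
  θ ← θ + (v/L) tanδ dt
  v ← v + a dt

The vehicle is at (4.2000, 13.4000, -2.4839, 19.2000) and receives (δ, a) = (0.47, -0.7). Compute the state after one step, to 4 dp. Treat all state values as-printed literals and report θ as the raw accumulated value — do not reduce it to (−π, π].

(1.9208, 11.6395, -1.9963, 19.0950)

x' = 4.2000 + 19.2000·cos(-2.4839)·0.15 = 1.9208
y' = 13.4000 + 19.2000·sin(-2.4839)·0.15 = 11.6395
θ' = -2.4839 + (19.2000/3.0)·tan(0.47)·0.15 = -1.9963
v' = 19.2000 − 0.7000·0.15 = 19.0950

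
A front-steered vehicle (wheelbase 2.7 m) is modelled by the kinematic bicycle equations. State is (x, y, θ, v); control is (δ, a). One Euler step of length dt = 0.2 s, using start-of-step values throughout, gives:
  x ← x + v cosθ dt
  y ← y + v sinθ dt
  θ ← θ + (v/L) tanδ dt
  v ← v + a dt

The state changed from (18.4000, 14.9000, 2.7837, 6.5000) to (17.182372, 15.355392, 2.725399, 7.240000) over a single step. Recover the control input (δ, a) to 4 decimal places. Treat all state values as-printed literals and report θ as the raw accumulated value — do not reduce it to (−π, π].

δ = -0.1205, a = 3.7000

a = (v'−v)/dt = (0.740000)/0.2 = 3.7000
Δθ = θ'−θ = -0.058301;  (v·dt/L) = 6.5000·0.2/2.7 = 0.481481
tan δ = Δθ·L/(v·dt) = -0.121087  →  δ = -0.1205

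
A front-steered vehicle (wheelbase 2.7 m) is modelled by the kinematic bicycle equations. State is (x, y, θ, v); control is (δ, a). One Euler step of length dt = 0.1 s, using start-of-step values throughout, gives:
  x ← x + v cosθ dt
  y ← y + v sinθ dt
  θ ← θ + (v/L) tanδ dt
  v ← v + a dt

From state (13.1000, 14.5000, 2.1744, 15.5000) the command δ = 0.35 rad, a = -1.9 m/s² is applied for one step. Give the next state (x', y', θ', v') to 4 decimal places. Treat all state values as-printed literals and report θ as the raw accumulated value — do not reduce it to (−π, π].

x' = 13.1000 + 15.5000·cos(2.1744)·0.1 = 12.2202
y' = 14.5000 + 15.5000·sin(2.1744)·0.1 = 15.7761
θ' = 2.1744 + (15.5000/2.7)·tan(0.35)·0.1 = 2.3840
v' = 15.5000 − 1.9000·0.1 = 15.3100

(12.2202, 15.7761, 2.3840, 15.3100)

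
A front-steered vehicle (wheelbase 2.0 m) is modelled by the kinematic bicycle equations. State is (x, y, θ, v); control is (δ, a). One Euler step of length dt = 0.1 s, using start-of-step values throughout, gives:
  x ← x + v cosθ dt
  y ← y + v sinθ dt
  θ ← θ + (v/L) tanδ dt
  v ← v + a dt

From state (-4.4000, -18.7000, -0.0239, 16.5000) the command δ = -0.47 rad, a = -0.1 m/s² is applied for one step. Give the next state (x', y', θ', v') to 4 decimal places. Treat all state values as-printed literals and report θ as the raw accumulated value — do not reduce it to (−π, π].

x' = -4.4000 + 16.5000·cos(-0.0239)·0.1 = -2.7505
y' = -18.7000 + 16.5000·sin(-0.0239)·0.1 = -18.7394
θ' = -0.0239 + (16.5000/2.0)·tan(-0.47)·0.1 = -0.4430
v' = 16.5000 − 0.1000·0.1 = 16.4900

(-2.7505, -18.7394, -0.4430, 16.4900)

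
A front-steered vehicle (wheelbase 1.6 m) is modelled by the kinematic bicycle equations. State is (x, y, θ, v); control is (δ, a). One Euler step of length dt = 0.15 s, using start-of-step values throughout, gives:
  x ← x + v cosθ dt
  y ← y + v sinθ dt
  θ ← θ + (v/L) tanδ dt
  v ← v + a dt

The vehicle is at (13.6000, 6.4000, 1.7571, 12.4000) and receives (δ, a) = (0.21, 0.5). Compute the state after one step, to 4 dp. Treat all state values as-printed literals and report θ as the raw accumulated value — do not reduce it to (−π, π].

(13.2555, 8.2278, 2.0049, 12.4750)

x' = 13.6000 + 12.4000·cos(1.7571)·0.15 = 13.2555
y' = 6.4000 + 12.4000·sin(1.7571)·0.15 = 8.2278
θ' = 1.7571 + (12.4000/1.6)·tan(0.21)·0.15 = 2.0049
v' = 12.4000 + 0.5000·0.15 = 12.4750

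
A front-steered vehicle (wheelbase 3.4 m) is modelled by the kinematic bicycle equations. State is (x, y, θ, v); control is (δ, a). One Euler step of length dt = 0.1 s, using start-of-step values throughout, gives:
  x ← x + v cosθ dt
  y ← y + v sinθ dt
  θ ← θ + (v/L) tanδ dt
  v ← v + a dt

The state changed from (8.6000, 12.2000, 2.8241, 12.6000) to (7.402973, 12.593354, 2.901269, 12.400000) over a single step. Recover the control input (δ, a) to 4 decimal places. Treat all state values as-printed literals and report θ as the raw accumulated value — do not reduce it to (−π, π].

a = (v'−v)/dt = (-0.200000)/0.1 = -2.0000
Δθ = θ'−θ = 0.077169;  (v·dt/L) = 12.6000·0.1/3.4 = 0.370588
tan δ = Δθ·L/(v·dt) = 0.208234  →  δ = 0.2053

δ = 0.2053, a = -2.0000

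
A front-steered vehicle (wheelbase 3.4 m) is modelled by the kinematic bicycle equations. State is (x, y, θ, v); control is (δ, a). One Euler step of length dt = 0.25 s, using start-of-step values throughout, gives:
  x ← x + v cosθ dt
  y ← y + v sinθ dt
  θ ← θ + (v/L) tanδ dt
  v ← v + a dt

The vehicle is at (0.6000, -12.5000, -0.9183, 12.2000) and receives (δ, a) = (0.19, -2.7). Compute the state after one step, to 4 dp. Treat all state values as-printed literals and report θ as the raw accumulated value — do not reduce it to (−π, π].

x' = 0.6000 + 12.2000·cos(-0.9183)·0.25 = 2.4519
y' = -12.5000 + 12.2000·sin(-0.9183)·0.25 = -14.9234
θ' = -0.9183 + (12.2000/3.4)·tan(0.19)·0.25 = -0.7458
v' = 12.2000 − 2.7000·0.25 = 11.5250

(2.4519, -14.9234, -0.7458, 11.5250)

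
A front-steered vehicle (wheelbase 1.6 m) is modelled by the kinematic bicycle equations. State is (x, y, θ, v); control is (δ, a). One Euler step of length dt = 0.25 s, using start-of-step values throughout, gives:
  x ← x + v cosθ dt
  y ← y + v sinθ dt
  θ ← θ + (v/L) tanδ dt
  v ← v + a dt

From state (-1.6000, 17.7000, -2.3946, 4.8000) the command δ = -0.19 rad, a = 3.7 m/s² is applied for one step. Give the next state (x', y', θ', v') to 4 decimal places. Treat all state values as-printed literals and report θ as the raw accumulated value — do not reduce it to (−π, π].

x' = -1.6000 + 4.8000·cos(-2.3946)·0.25 = -2.4805
y' = 17.7000 + 4.8000·sin(-2.3946)·0.25 = 16.8847
θ' = -2.3946 + (4.8000/1.6)·tan(-0.19)·0.25 = -2.5388
v' = 4.8000 + 3.7000·0.25 = 5.7250

(-2.4805, 16.8847, -2.5388, 5.7250)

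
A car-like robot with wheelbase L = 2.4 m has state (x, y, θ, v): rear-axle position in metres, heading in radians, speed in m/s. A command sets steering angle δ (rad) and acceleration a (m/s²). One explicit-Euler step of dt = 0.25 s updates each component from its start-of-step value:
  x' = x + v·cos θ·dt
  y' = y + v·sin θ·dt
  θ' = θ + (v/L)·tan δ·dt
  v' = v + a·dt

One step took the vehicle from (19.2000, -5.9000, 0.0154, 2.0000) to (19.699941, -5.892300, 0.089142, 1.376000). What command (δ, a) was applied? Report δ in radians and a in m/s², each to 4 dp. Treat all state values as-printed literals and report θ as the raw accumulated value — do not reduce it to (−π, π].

a = (v'−v)/dt = (-0.624000)/0.25 = -2.4960
Δθ = θ'−θ = 0.073742;  (v·dt/L) = 2.0000·0.25/2.4 = 0.208333
tan δ = Δθ·L/(v·dt) = 0.353962  →  δ = 0.3402

δ = 0.3402, a = -2.4960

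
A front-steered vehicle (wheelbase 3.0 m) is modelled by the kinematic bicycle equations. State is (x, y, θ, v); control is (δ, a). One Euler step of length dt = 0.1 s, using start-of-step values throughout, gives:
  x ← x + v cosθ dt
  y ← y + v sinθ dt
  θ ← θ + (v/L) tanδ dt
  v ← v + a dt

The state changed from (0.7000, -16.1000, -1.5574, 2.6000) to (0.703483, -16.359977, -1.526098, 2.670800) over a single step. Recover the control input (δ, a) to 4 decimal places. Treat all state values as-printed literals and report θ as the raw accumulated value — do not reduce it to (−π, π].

δ = 0.3466, a = 0.7080

a = (v'−v)/dt = (0.070800)/0.1 = 0.7080
Δθ = θ'−θ = 0.031302;  (v·dt/L) = 2.6000·0.1/3.0 = 0.086667
tan δ = Δθ·L/(v·dt) = 0.361177  →  δ = 0.3466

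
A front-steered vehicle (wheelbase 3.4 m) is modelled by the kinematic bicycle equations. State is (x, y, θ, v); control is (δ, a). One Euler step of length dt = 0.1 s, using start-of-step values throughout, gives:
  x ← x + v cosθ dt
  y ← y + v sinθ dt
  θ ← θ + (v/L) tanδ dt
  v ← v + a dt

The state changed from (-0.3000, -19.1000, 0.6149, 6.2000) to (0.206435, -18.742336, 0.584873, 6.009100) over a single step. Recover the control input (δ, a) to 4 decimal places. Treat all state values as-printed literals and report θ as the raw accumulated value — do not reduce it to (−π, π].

δ = -0.1632, a = -1.9090

a = (v'−v)/dt = (-0.190900)/0.1 = -1.9090
Δθ = θ'−θ = -0.030027;  (v·dt/L) = 6.2000·0.1/3.4 = 0.182353
tan δ = Δθ·L/(v·dt) = -0.164664  →  δ = -0.1632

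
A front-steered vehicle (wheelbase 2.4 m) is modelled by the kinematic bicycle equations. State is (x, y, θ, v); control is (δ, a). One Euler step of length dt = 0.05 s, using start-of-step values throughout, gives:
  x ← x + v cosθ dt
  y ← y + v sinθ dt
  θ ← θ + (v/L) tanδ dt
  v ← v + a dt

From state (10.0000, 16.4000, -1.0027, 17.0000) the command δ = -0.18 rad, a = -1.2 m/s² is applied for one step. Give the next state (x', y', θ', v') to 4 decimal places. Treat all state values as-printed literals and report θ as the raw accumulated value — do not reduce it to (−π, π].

(10.4573, 15.6835, -1.0671, 16.9400)

x' = 10.0000 + 17.0000·cos(-1.0027)·0.05 = 10.4573
y' = 16.4000 + 17.0000·sin(-1.0027)·0.05 = 15.6835
θ' = -1.0027 + (17.0000/2.4)·tan(-0.18)·0.05 = -1.0671
v' = 17.0000 − 1.2000·0.05 = 16.9400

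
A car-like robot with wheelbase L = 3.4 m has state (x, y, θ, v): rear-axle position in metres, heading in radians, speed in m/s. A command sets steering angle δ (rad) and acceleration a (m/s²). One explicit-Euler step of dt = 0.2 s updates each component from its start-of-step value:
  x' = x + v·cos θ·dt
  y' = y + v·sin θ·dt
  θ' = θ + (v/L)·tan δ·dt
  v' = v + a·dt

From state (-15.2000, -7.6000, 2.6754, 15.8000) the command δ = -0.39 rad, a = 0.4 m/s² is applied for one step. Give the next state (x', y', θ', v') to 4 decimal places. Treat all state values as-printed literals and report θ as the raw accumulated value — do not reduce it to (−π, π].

x' = -15.2000 + 15.8000·cos(2.6754)·0.2 = -18.0228
y' = -7.6000 + 15.8000·sin(2.6754)·0.2 = -6.1796
θ' = 2.6754 + (15.8000/3.4)·tan(-0.39)·0.2 = 2.2934
v' = 15.8000 + 0.4000·0.2 = 15.8800

(-18.0228, -6.1796, 2.2934, 15.8800)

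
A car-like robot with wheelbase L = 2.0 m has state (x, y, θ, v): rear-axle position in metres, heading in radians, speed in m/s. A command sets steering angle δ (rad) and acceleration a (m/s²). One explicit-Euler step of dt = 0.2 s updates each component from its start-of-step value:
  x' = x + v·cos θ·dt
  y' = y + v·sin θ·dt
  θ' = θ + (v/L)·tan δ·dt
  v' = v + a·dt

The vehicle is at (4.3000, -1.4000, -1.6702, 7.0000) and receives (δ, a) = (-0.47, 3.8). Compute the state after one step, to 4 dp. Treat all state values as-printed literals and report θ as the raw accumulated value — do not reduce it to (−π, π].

x' = 4.3000 + 7.0000·cos(-1.6702)·0.2 = 4.1611
y' = -1.4000 + 7.0000·sin(-1.6702)·0.2 = -2.7931
θ' = -1.6702 + (7.0000/2.0)·tan(-0.47)·0.2 = -2.0258
v' = 7.0000 + 3.8000·0.2 = 7.7600

(4.1611, -2.7931, -2.0258, 7.7600)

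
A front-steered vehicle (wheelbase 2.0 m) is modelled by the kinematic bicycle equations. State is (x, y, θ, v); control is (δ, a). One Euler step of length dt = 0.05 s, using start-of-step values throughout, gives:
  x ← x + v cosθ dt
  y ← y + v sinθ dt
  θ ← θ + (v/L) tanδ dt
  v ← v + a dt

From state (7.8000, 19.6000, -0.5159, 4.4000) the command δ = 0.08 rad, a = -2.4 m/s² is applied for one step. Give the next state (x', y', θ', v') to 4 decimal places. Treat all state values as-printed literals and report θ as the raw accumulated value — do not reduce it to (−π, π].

x' = 7.8000 + 4.4000·cos(-0.5159)·0.05 = 7.9914
y' = 19.6000 + 4.4000·sin(-0.5159)·0.05 = 19.4915
θ' = -0.5159 + (4.4000/2.0)·tan(0.08)·0.05 = -0.5071
v' = 4.4000 − 2.4000·0.05 = 4.2800

(7.9914, 19.4915, -0.5071, 4.2800)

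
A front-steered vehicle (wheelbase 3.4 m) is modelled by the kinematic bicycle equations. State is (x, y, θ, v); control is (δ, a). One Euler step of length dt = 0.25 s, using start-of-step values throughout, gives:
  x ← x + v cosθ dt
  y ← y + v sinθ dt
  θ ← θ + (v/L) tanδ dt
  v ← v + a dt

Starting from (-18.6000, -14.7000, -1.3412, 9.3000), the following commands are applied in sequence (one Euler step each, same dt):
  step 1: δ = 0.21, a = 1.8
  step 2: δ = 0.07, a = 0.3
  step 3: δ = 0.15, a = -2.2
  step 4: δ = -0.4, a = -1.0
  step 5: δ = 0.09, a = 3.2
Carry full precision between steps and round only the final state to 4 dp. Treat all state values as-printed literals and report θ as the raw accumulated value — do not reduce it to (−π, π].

after step 1 (δ=0.21, a=1.8): (-18.070866, -16.963988, -1.195448, 9.750000)
after step 2 (δ=0.07, a=0.3): (-17.177287, -19.231790, -1.145182, 9.825000)
after step 3 (δ=0.15, a=-2.2): (-16.163150, -21.468906, -1.035998, 9.275000)
after step 4 (δ=-0.4, a=-1.0): (-14.981359, -23.463892, -1.324337, 9.025000)
after step 5 (δ=0.09, a=3.2): (-14.430897, -25.651964, -1.264451, 9.825000)

(-14.4309, -25.6520, -1.2645, 9.8250)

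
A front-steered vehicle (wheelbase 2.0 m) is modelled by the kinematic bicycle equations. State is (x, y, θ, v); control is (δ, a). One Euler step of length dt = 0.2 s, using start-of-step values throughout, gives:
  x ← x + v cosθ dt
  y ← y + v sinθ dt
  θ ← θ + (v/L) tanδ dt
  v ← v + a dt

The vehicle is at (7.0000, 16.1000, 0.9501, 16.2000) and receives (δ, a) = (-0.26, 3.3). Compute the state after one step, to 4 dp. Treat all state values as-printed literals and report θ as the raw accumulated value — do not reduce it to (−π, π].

(8.8844, 18.7357, 0.5191, 16.8600)

x' = 7.0000 + 16.2000·cos(0.9501)·0.2 = 8.8844
y' = 16.1000 + 16.2000·sin(0.9501)·0.2 = 18.7357
θ' = 0.9501 + (16.2000/2.0)·tan(-0.26)·0.2 = 0.5191
v' = 16.2000 + 3.3000·0.2 = 16.8600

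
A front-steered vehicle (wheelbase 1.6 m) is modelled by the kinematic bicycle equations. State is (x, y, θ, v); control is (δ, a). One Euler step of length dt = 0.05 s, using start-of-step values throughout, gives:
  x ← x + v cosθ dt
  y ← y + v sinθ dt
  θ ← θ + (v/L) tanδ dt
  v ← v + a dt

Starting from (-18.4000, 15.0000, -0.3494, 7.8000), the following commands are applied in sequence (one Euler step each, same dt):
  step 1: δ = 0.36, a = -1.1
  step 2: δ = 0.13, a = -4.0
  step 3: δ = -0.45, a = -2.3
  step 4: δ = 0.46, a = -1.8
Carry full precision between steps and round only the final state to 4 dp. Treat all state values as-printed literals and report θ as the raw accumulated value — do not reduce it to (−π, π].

(-16.9412, 14.5594, -0.2249, 7.3400)

after step 1 (δ=0.36, a=-1.1): (-18.033564, 14.866490, -0.257652, 7.745000)
after step 2 (δ=0.13, a=-4.0): (-17.659097, 14.767814, -0.226009, 7.545000)
after step 3 (δ=-0.45, a=-2.3): (-17.291441, 14.683276, -0.339905, 7.430000)
after step 4 (δ=0.46, a=-1.8): (-16.941196, 14.559419, -0.224868, 7.340000)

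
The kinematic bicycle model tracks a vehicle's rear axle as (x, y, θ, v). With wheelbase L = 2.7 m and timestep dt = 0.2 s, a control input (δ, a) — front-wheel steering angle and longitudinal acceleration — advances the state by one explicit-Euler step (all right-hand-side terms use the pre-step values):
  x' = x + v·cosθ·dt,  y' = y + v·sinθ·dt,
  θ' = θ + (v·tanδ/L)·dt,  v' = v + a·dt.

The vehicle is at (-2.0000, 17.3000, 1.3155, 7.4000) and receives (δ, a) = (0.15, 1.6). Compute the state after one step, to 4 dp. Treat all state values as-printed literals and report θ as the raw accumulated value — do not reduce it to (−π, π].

x' = -2.0000 + 7.4000·cos(1.3155)·0.2 = -1.6263
y' = 17.3000 + 7.4000·sin(1.3155)·0.2 = 18.7320
θ' = 1.3155 + (7.4000/2.7)·tan(0.15)·0.2 = 1.3983
v' = 7.4000 + 1.6000·0.2 = 7.7200

(-1.6263, 18.7320, 1.3983, 7.7200)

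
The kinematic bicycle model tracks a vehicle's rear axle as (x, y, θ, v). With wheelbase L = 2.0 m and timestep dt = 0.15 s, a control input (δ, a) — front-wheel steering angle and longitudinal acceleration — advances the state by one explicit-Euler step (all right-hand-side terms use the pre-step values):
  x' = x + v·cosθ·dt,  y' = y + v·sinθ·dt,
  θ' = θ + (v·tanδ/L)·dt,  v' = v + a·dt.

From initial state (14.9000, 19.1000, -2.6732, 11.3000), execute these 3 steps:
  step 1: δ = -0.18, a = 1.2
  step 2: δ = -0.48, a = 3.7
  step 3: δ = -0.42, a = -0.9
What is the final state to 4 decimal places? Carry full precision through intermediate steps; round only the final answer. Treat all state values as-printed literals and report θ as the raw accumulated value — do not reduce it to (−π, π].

(9.9608, 18.0439, -3.6788, 11.9000)

after step 1 (δ=-0.18, a=1.2): (13.387560, 18.334788, -2.827419, 11.480000)
after step 2 (δ=-0.48, a=3.7): (11.749848, 17.802637, -3.275665, 12.035000)
after step 3 (δ=-0.42, a=-0.9): (9.960799, 18.043947, -3.678753, 11.900000)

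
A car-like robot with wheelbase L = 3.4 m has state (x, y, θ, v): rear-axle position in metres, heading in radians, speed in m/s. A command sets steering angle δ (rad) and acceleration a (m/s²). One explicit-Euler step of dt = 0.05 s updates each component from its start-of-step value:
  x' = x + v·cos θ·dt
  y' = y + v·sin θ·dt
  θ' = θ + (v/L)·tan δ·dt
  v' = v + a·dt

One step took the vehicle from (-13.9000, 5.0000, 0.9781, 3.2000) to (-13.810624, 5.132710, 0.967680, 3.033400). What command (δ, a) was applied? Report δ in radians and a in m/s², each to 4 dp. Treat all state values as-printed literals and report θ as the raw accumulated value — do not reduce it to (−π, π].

δ = -0.2179, a = -3.3320

a = (v'−v)/dt = (-0.166600)/0.05 = -3.3320
Δθ = θ'−θ = -0.010420;  (v·dt/L) = 3.2000·0.05/3.4 = 0.047059
tan δ = Δθ·L/(v·dt) = -0.221425  →  δ = -0.2179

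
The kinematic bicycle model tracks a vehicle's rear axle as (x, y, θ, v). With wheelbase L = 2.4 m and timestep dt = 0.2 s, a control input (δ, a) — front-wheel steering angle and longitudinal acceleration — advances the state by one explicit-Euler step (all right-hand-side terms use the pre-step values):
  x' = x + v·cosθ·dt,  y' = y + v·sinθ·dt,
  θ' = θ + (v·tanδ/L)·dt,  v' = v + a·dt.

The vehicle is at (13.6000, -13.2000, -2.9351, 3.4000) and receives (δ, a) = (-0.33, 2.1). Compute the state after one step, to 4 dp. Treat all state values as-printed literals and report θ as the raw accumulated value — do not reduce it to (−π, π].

x' = 13.6000 + 3.4000·cos(-2.9351)·0.2 = 12.9344
y' = -13.2000 + 3.4000·sin(-2.9351)·0.2 = -13.3394
θ' = -2.9351 + (3.4000/2.4)·tan(-0.33)·0.2 = -3.0321
v' = 3.4000 + 2.1000·0.2 = 3.8200

(12.9344, -13.3394, -3.0321, 3.8200)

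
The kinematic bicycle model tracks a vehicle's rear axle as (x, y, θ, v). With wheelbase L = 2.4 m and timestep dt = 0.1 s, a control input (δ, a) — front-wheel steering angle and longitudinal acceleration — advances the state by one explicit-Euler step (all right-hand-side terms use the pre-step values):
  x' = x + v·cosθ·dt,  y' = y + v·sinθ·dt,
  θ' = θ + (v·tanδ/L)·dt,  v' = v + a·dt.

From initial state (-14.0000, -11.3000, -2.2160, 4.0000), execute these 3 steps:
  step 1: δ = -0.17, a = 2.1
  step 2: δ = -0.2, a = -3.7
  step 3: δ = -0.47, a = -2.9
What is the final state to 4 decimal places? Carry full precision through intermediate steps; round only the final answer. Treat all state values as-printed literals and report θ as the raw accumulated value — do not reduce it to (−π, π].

after step 1 (δ=-0.17, a=2.1): (-14.240544, -11.619591, -2.244609, 4.210000)
after step 2 (δ=-0.2, a=-3.7): (-14.503236, -11.948581, -2.280168, 3.840000)
after step 3 (δ=-0.47, a=-2.9): (-14.753357, -12.239949, -2.361443, 3.550000)

(-14.7534, -12.2399, -2.3614, 3.5500)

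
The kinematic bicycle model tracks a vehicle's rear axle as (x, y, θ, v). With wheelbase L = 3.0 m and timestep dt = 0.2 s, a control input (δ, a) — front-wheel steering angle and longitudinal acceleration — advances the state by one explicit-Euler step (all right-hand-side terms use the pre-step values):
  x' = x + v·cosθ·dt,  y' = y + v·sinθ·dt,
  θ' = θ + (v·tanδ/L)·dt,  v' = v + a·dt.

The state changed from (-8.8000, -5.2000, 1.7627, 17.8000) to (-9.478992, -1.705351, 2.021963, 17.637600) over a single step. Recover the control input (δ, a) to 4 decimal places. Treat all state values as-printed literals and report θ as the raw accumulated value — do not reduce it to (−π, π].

a = (v'−v)/dt = (-0.162400)/0.2 = -0.8120
Δθ = θ'−θ = 0.259263;  (v·dt/L) = 17.8000·0.2/3.0 = 1.186667
tan δ = Δθ·L/(v·dt) = 0.218480  →  δ = 0.2151

δ = 0.2151, a = -0.8120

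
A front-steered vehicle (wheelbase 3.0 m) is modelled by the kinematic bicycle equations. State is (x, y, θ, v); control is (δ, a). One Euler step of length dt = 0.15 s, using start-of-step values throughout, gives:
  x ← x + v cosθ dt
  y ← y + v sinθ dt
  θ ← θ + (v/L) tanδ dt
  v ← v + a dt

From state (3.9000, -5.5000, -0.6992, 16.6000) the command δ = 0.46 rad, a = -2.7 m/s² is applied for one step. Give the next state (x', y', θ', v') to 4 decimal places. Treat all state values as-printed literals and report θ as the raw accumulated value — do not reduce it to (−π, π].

x' = 3.9000 + 16.6000·cos(-0.6992)·0.15 = 5.8057
y' = -5.5000 + 16.6000·sin(-0.6992)·0.15 = -7.1026
θ' = -0.6992 + (16.6000/3.0)·tan(0.46)·0.15 = -0.2880
v' = 16.6000 − 2.7000·0.15 = 16.1950

(5.8057, -7.1026, -0.2880, 16.1950)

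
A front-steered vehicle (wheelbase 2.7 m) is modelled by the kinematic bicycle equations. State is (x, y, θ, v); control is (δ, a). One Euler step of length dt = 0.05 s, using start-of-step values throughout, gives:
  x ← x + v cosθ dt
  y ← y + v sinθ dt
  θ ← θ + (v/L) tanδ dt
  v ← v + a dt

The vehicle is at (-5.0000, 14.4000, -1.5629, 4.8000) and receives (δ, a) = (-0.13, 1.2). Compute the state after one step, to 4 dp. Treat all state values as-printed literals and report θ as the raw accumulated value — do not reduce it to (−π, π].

x' = -5.0000 + 4.8000·cos(-1.5629)·0.05 = -4.9981
y' = 14.4000 + 4.8000·sin(-1.5629)·0.05 = 14.1600
θ' = -1.5629 + (4.8000/2.7)·tan(-0.13)·0.05 = -1.5745
v' = 4.8000 + 1.2000·0.05 = 4.8600

(-4.9981, 14.1600, -1.5745, 4.8600)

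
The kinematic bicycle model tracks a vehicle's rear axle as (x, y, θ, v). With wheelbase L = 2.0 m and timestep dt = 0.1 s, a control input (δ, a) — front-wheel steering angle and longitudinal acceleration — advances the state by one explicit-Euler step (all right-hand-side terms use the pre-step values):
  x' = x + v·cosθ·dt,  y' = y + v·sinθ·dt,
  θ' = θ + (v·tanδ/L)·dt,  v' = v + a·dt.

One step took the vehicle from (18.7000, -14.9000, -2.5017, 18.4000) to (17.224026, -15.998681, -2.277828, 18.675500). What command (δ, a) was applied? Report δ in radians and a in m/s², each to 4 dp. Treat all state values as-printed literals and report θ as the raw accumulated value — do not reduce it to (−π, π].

a = (v'−v)/dt = (0.275500)/0.1 = 2.7550
Δθ = θ'−θ = 0.223872;  (v·dt/L) = 18.4000·0.1/2.0 = 0.920000
tan δ = Δθ·L/(v·dt) = 0.243339  →  δ = 0.2387

δ = 0.2387, a = 2.7550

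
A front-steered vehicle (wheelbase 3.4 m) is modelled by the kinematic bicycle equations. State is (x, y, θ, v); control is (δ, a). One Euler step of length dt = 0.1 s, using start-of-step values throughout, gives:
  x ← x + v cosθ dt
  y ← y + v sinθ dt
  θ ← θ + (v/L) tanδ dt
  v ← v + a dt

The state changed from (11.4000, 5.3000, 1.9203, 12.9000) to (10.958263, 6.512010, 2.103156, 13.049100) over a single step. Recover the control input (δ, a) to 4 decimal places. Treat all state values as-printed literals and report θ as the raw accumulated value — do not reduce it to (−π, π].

δ = 0.4491, a = 1.4910

a = (v'−v)/dt = (0.149100)/0.1 = 1.4910
Δθ = θ'−θ = 0.182856;  (v·dt/L) = 12.9000·0.1/3.4 = 0.379412
tan δ = Δθ·L/(v·dt) = 0.481946  →  δ = 0.4491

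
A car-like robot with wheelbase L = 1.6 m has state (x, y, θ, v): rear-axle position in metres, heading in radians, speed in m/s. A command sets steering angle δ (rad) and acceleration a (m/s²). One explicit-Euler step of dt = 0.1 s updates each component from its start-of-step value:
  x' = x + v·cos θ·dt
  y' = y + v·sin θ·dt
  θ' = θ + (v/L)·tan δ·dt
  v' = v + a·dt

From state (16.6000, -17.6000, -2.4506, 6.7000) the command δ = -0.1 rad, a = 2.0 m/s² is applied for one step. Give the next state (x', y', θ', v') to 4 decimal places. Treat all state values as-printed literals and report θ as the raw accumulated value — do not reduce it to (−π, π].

x' = 16.6000 + 6.7000·cos(-2.4506)·0.1 = 16.0837
y' = -17.6000 + 6.7000·sin(-2.4506)·0.1 = -18.0270
θ' = -2.4506 + (6.7000/1.6)·tan(-0.1)·0.1 = -2.4926
v' = 6.7000 + 2.0000·0.1 = 6.9000

(16.0837, -18.0270, -2.4926, 6.9000)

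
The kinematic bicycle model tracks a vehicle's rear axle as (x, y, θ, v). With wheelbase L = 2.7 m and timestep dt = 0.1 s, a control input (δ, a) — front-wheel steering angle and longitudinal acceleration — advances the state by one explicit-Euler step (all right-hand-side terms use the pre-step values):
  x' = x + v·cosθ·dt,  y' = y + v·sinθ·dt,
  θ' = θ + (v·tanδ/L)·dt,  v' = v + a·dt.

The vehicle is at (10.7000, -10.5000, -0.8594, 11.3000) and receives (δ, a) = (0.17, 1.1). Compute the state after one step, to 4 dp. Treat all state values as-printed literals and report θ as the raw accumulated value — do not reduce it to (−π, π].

x' = 10.7000 + 11.3000·cos(-0.8594)·0.1 = 11.4378
y' = -10.5000 + 11.3000·sin(-0.8594)·0.1 = -11.3559
θ' = -0.8594 + (11.3000/2.7)·tan(0.17)·0.1 = -0.7876
v' = 11.3000 + 1.1000·0.1 = 11.4100

(11.4378, -11.3559, -0.7876, 11.4100)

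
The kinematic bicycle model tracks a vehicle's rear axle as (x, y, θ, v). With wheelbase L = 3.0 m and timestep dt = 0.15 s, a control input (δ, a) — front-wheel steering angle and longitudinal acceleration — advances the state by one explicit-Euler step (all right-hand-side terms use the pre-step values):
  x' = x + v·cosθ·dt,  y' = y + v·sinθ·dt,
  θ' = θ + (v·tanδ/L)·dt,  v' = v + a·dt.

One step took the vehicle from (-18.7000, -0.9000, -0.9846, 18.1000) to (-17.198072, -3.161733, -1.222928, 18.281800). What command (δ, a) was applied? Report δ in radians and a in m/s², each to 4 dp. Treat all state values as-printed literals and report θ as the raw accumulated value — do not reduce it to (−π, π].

a = (v'−v)/dt = (0.181800)/0.15 = 1.2120
Δθ = θ'−θ = -0.238328;  (v·dt/L) = 18.1000·0.15/3.0 = 0.905000
tan δ = Δθ·L/(v·dt) = -0.263346  →  δ = -0.2575

δ = -0.2575, a = 1.2120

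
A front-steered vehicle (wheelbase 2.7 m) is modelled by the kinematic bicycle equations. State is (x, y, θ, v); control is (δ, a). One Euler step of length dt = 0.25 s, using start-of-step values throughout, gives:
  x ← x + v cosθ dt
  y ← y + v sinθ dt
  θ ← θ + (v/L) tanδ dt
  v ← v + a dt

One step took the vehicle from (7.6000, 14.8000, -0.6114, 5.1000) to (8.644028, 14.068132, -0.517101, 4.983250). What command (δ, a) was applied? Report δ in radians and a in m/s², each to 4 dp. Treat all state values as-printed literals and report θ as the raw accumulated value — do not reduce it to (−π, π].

δ = 0.1971, a = -0.4670

a = (v'−v)/dt = (-0.116750)/0.25 = -0.4670
Δθ = θ'−θ = 0.094299;  (v·dt/L) = 5.1000·0.25/2.7 = 0.472222
tan δ = Δθ·L/(v·dt) = 0.199692  →  δ = 0.1971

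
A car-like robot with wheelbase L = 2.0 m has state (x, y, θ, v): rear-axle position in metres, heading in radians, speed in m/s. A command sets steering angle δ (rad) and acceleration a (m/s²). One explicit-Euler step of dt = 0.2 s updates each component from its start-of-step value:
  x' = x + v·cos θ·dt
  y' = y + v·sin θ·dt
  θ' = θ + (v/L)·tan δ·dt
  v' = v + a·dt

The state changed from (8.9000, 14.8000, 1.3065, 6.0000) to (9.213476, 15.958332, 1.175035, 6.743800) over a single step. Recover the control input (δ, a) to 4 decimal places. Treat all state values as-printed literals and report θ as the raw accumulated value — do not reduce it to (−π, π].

a = (v'−v)/dt = (0.743800)/0.2 = 3.7190
Δθ = θ'−θ = -0.131465;  (v·dt/L) = 6.0000·0.2/2.0 = 0.600000
tan δ = Δθ·L/(v·dt) = -0.219108  →  δ = -0.2157

δ = -0.2157, a = 3.7190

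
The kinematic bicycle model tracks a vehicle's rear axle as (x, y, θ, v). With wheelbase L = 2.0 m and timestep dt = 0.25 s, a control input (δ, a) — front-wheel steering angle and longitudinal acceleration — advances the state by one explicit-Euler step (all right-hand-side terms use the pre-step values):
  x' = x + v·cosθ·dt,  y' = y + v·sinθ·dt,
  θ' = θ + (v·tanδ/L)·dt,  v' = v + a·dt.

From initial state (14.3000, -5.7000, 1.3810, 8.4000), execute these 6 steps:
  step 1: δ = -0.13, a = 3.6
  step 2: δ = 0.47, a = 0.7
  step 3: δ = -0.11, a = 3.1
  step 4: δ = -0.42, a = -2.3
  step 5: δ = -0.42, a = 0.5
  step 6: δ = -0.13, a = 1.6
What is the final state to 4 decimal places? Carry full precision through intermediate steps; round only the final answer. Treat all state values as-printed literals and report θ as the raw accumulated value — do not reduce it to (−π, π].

(17.5509, 6.9454, 0.4310, 10.2000)

after step 1 (δ=-0.13, a=3.6): (14.696184, -3.637710, 1.243726, 9.300000)
after step 2 (δ=0.47, a=0.7): (15.443137, -1.435964, 1.834236, 9.475000)
after step 3 (δ=-0.11, a=3.1): (14.826307, 0.851064, 1.703427, 10.250000)
after step 4 (δ=-0.42, a=-2.3): (14.487436, 3.391058, 1.131256, 9.675000)
after step 5 (δ=-0.42, a=0.5): (15.516672, 5.579900, 0.591182, 9.800000)
after step 6 (δ=-0.13, a=1.6): (17.550864, 6.945390, 0.431029, 10.200000)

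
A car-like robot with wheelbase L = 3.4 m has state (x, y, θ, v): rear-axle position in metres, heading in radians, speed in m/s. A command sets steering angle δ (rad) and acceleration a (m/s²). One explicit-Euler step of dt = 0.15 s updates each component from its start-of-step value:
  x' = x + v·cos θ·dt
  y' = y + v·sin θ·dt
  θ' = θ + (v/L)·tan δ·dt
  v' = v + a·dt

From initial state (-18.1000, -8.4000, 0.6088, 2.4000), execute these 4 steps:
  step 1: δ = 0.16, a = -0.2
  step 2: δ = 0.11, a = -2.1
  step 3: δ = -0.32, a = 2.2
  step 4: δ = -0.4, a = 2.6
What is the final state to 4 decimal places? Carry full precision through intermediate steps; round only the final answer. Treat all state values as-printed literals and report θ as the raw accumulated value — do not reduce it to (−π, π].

after step 1 (δ=0.16, a=-0.2): (-17.804679, -8.194122, 0.625887, 2.370000)
after step 2 (δ=0.11, a=-2.1): (-17.516567, -7.985864, 0.637435, 2.055000)
after step 3 (δ=-0.32, a=2.2): (-17.268849, -7.802413, 0.607391, 2.385000)
after step 4 (δ=-0.4, a=2.6): (-16.975087, -7.598236, 0.562904, 2.775000)

(-16.9751, -7.5982, 0.5629, 2.7750)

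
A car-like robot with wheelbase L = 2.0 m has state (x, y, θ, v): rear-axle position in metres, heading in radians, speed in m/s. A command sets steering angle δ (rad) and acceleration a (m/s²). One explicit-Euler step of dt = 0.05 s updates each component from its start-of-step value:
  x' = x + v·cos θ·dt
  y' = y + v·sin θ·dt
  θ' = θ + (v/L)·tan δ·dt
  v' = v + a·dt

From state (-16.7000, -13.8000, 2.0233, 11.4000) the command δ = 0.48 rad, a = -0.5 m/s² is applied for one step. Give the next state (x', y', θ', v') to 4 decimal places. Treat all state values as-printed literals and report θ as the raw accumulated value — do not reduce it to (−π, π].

(-16.9492, -13.2874, 2.1717, 11.3750)

x' = -16.7000 + 11.4000·cos(2.0233)·0.05 = -16.9492
y' = -13.8000 + 11.4000·sin(2.0233)·0.05 = -13.2874
θ' = 2.0233 + (11.4000/2.0)·tan(0.48)·0.05 = 2.1717
v' = 11.4000 − 0.5000·0.05 = 11.3750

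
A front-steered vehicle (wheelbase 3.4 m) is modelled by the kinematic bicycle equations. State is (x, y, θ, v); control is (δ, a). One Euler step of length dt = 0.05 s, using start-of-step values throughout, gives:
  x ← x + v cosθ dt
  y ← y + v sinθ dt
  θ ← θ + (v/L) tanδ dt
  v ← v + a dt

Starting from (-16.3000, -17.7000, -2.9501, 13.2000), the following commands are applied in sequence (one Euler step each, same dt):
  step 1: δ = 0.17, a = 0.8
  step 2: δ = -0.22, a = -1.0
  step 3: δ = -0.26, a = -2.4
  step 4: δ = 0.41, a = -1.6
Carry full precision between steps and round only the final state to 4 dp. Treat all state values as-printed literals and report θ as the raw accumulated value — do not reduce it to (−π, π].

(-18.8900, -18.1766, -2.9284, 12.9900)

after step 1 (δ=0.17, a=0.8): (-16.947936, -17.825614, -2.916778, 13.240000)
after step 2 (δ=-0.22, a=-1.0): (-17.593277, -17.973191, -2.960318, 13.190000)
after step 3 (δ=-0.26, a=-2.4): (-18.241971, -18.092087, -3.011919, 13.070000)
after step 4 (δ=0.41, a=-1.6): (-18.889984, -18.176592, -2.928380, 12.990000)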